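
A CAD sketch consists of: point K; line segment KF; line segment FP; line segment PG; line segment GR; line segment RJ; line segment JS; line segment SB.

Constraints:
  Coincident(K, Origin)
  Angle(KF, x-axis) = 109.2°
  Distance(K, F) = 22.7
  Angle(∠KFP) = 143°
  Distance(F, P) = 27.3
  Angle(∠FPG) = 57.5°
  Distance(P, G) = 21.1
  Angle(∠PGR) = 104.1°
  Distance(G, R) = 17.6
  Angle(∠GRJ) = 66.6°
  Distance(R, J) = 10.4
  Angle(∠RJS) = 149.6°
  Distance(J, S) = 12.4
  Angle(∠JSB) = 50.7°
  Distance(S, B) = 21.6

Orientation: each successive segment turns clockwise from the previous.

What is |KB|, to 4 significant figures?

29.10

K is at the origin; KF runs at 109.2° with length 22.7, so F = (-7.465, 21.44). ∠KFP = 143.0° gives FP at 72.20° from the x-axis; with |FP| = 27.3, P = (0.8802, 47.43). ∠FPG = 57.5° gives PG at -50.30° from the x-axis; with |PG| = 21.1, G = (14.36, 31.20). ∠PGR = 104.1° gives GR at -126.2° from the x-axis; with |GR| = 17.6, R = (3.964, 16.99). ∠GRJ = 66.6° gives RJ at 120.4° from the x-axis; with |RJ| = 10.4, J = (-1.299, 25.96). ∠RJS = 149.6° gives JS at 90.00° from the x-axis; with |JS| = 12.4, S = (-1.299, 38.36). ∠JSB = 50.7° gives SB at -39.30° from the x-axis; with |SB| = 21.6, B = (15.42, 24.68). Then |KB| = |B − K| = 29.10.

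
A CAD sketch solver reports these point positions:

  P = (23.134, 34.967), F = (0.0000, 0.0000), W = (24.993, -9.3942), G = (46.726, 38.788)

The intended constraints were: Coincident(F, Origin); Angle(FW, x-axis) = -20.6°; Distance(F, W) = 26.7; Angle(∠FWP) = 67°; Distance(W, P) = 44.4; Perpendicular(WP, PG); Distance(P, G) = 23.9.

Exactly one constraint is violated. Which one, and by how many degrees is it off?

Perpendicular(WP, PG) — off by 6.80°.

F = (0.00, 0.00) ✓; FW at -20.60° ✓; |FW| = 26.70 ✓; ∠FWP = 67.00° ✓; |WP| = 44.40 ✓; ∠(WP, PG) = 83.20° ✗; |PG| = 23.90 ✓.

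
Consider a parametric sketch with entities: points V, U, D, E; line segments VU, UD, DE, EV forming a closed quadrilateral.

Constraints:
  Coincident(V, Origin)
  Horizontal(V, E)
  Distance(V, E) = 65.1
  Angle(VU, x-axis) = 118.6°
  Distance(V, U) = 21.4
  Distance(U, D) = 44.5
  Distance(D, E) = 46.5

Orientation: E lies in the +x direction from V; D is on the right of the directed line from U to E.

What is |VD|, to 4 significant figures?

24.50

V is at the origin; VE is horizontal with |VE| = 65.1 and E in +x, so E = (65.1, 0). VU runs at 118.6° with |VU| = 21.4, so U = (-10.24, 18.79). D is determined by |UD| = 44.5 and |DE| = 46.5 together: it lies at the intersection of circle(U, 44.5) and circle(E, 46.5). With |UE| = 77.65, the foot of the radical line on UE is 37.65 from U and the perpendicular offset is √(44.5² − 37.65²) = 23.72. Taking the right-of-UE solution: D = (20.55, -13.33).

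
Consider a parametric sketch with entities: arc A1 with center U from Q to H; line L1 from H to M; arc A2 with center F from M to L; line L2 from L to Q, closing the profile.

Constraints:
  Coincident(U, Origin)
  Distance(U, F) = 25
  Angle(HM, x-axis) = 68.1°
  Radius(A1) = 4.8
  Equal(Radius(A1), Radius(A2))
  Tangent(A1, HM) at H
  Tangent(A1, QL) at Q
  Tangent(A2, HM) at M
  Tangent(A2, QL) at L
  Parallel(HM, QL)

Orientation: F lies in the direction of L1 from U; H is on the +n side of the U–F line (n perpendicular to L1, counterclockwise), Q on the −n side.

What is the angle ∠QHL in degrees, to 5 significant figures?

68.993°

The slot axis is L1's direction at 68.1°, so u = (cos 68.1°, sin 68.1°) = (0.37299, 0.92784) and n = (−sin 68.1°, cos 68.1°) = (-0.92784, 0.37299). U is at the origin and F lies 25.0 along u from U, so F = 25.0·u = (9.3247, 23.196). Tangency of A1 to both parallel lines with radius 4.8 puts H and Q at U ± 4.8·n: H = (-4.4536, 1.7903), Q = (4.4536, -1.7903). Equal radii place M and L the same way about F: M = F + 4.8·n = (4.8711, 24.986), L = F − 4.8·n = (13.778, 21.406). Then cos ∠QHL = HQ·HL / (|HQ||HL|), giving 68.993°.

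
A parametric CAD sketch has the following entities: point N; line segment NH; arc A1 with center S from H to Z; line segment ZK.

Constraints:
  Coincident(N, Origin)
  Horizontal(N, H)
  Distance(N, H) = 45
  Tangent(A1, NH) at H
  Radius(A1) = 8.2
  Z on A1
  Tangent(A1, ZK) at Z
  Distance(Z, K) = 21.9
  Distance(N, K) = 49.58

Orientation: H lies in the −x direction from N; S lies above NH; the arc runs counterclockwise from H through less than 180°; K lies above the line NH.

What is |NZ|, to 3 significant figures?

37.9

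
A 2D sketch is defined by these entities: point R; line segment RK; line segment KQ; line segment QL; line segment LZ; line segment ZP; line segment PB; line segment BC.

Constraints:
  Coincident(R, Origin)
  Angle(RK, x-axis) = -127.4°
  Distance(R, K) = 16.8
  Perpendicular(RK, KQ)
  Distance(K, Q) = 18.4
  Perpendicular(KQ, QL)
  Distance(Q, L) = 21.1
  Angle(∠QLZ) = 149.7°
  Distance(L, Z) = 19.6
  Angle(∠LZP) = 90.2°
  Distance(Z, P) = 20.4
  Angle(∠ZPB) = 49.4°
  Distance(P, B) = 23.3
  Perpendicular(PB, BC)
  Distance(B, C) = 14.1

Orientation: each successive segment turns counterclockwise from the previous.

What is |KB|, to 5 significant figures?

23.850

R is at the origin; RK runs at -127.4° with length 16.8, so K = (-10.204, -13.346). The perpendicularity gives KQ at right angles to RK, so KQ runs at -37.400°; with |KQ| = 18.4, Q = (4.4133, -24.522). KQ is perpendicular to QL, so QL runs at 52.600°; with |QL| = 21.1, L = (17.229, -7.7597). ∠QLZ = 149.7° gives LZ at 82.900° from the x-axis; with |LZ| = 19.6, Z = (19.652, 11.690). ∠LZP = 90.2° gives ZP at 172.70° from the x-axis; with |ZP| = 20.4, P = (-0.58311, 14.282). ∠ZPB = 49.4° gives PB at -56.700° from the x-axis; with |PB| = 23.3, B = (12.209, -5.1922). Then |KB| = |B − K| = 23.850.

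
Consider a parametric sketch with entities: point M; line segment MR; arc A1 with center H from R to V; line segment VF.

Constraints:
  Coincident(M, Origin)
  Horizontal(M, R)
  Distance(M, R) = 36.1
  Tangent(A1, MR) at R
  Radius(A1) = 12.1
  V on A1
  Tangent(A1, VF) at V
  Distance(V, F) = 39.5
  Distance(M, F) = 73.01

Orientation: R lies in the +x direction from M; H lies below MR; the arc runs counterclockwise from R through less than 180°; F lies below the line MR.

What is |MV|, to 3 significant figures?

33.9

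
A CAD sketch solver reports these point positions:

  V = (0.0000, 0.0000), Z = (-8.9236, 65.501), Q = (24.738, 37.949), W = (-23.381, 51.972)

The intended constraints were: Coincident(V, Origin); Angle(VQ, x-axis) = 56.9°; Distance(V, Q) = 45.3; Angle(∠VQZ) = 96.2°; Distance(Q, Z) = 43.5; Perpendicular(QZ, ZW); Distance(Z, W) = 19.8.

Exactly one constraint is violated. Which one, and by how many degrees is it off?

Perpendicular(QZ, ZW) — off by 7.60°.

V = (0.00, 0.00) ✓; VQ at 56.90° ✓; |VQ| = 45.30 ✓; ∠VQZ = 96.20° ✓; |QZ| = 43.50 ✓; ∠(QZ, ZW) = 82.40° ✗; |ZW| = 19.80 ✓.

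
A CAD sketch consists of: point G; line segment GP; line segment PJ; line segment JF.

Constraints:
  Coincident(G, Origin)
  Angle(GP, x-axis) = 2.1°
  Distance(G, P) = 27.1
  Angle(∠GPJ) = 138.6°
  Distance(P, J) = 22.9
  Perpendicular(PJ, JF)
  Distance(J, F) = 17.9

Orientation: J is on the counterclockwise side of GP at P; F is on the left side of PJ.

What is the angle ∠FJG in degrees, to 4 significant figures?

67.48°

∠GPJ = 138.6°, so PJ runs at 2.1° + (180° − 138.6°) = 43.50° from the x-axis; with |PJ| = 22.9, J = P + 22.9·(cos 43.50°, sin 43.50°) = (43.69, 16.76). PJ ⟂ JF; with |JF| = 17.9 on the left of PJ, F = J + 17.9·(-0.6884, 0.7254) = (31.37, 29.74). Then cos ∠FJG = JF·JG / (|JF||JG|), giving 67.48°.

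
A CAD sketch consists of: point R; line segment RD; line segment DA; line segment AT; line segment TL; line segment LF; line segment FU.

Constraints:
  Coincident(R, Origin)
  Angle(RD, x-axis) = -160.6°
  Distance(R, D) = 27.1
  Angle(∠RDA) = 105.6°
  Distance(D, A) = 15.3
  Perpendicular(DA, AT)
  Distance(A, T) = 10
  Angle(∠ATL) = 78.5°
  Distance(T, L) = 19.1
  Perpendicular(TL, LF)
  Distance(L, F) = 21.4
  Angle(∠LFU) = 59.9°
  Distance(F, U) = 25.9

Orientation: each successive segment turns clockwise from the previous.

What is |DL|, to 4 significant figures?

7.072

R is at the origin; RD runs at -160.6° with length 27.1, so D = (-25.56, -9.002). ∠RDA = 105.6° gives DA at 125.0° from the x-axis; with |DA| = 15.3, A = (-34.34, 3.531). The perpendicularity gives AT at right angles to DA, so AT runs at 35.00°; with |AT| = 10.0, T = (-26.15, 9.267). ∠ATL = 78.5° gives TL at -66.50° from the x-axis; with |TL| = 19.1, L = (-18.53, -8.249). Then |DL| = |L − D| = 7.072.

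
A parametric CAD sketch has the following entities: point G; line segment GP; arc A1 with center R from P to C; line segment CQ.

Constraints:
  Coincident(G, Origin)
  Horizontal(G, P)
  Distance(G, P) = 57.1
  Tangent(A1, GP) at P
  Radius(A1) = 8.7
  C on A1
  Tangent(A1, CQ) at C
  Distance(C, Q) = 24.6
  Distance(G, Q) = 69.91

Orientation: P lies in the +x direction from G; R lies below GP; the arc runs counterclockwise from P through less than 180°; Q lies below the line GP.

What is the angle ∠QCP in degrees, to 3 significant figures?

121°

Checks: G = (0.00, 0.00) ✓; |RC| = 8.700 ✓; ∠(RC, CQ) = 90.00° ✓; |CQ| = 24.60 ✓; |GQ| = 69.91 ✓.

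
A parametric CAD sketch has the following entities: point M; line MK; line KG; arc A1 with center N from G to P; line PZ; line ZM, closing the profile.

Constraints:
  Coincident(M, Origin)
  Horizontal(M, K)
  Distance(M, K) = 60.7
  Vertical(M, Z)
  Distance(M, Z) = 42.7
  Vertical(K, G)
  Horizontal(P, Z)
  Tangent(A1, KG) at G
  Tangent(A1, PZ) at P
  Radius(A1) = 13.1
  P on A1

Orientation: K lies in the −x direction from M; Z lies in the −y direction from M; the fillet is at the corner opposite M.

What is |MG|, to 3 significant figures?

67.5

M is at the origin; M and K share the same y with |MK| = 60.7 and K on the −x side, so K = (-60.7, 0.00). MZ is vertical with |MZ| = 42.7 and Z on the −y side, so Z = (0.00, -42.7). The virtual corner opposite M is at (-60.7, -42.7). A1 meets KG tangentially, so NG is at right angles to KG and tangency of A1 to PZ means the radius NP is perpendicular to PZ, with radius 13.1, so the center N sits 13.1 in from both sides at N = (-47.6, -29.6). That places the tangent points at G = (-60.7, -29.6) on KG and P = (-47.6, -42.7) on PZ. Then |MG| = |G − M| = 67.5.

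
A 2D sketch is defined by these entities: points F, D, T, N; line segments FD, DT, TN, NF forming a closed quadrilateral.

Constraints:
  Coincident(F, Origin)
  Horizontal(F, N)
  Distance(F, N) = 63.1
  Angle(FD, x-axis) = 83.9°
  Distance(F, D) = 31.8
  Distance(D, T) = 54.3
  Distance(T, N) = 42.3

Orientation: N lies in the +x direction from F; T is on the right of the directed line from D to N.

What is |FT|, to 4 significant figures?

30.88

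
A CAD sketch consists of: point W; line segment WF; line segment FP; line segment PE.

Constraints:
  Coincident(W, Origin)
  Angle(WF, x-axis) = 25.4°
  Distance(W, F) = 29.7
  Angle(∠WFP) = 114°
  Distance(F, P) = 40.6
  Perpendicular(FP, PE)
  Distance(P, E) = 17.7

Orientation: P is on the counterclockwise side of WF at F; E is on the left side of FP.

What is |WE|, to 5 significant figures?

53.518

W is at the origin; WF runs at 25.4° with length 29.7, so F = 29.7·(cos 25.4°, sin 25.4°) = (26.829, 12.739). ∠WFP = 114.0°, so FP runs at 25.4° + (180° − 114.0°) = 91.400° from the x-axis; with |FP| = 40.6, P = F + 40.6·(cos 91.400°, sin 91.400°) = (25.837, 53.327). FP is perpendicular to PE; with |PE| = 17.7 on the left of FP, E = P + 17.7·(-0.99970, -0.024432) = (8.1424, 52.895). Then |WE| = |E − W| = 53.518.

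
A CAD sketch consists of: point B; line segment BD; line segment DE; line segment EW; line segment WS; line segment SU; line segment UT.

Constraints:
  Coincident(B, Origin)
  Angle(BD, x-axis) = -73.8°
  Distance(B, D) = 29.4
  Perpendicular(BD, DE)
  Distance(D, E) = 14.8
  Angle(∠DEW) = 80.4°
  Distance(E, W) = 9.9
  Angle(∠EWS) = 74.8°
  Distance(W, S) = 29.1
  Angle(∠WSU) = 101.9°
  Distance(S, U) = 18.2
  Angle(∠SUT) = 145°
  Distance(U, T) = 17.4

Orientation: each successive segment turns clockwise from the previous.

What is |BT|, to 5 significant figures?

61.363

B is at the origin; BD runs at -73.8° with length 29.4, so D = (8.2023, -28.233). BD is perpendicular to DE, so DE runs at -163.80°; with |DE| = 14.8, E = (-6.0100, -32.362). ∠DEW = 80.4° gives EW at 96.600° from the x-axis; with |EW| = 9.9, W = (-7.1479, -22.527). ∠EWS = 74.8° gives WS at -8.6000° from the x-axis; with |WS| = 29.1, S = (21.625, -26.879). ∠WSU = 101.9° gives SU at -86.700° from the x-axis; with |SU| = 18.2, U = (22.673, -45.049). ∠SUT = 145.0° gives UT at -121.70° from the x-axis; with |UT| = 17.4, T = (13.529, -59.853). Then |BT| = |T − B| = 61.363.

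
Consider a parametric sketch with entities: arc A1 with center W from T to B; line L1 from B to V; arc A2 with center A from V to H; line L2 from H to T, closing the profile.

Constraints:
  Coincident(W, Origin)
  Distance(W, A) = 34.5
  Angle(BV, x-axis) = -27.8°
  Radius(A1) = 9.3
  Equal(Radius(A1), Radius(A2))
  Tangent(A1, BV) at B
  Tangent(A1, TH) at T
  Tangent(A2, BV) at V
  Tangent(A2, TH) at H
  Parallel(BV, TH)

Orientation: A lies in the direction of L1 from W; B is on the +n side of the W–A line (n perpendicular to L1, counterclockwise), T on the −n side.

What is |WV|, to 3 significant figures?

35.7

Tangency of A1 to both parallel lines with radius 9.3 puts B and T at W ± 9.3·n: B = (4.34, 8.23), T = (-4.34, -8.23). Equal radii place V and H the same way about A: V = A + 9.3·n = (34.9, -7.86), H = A − 9.3·n = (26.2, -24.3). Then |WV| = |V − W| = 35.7.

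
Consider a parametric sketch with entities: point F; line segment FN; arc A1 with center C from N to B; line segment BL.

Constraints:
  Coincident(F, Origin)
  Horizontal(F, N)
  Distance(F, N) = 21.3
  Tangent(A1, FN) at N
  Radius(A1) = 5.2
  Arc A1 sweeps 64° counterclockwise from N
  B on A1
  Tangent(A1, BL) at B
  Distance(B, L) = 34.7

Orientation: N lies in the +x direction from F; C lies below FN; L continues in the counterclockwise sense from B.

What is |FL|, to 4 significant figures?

34.14

F is at the origin; F and N share the same y with |FN| = 21.3 and N on the +x side, so N = (21.30, 0.000). A1 meets FN tangentially, so CN is at right angles to FN, so C = N + (0, -5.2) = (21.30, -5.200). On A1, N sits at bearing 90° from C; a 64° counterclockwise sweep puts B at bearing 154°, so B = C + 5.2·(cos 154°, sin 154°) = (16.63, -2.920). A1 meets BL tangentially, so CB is at right angles to BL, so BL runs along (−sin 154°, cos 154°); with |BL| = 34.7, L = (1.415, -34.11). Then |FL| = |L − F| = 34.14.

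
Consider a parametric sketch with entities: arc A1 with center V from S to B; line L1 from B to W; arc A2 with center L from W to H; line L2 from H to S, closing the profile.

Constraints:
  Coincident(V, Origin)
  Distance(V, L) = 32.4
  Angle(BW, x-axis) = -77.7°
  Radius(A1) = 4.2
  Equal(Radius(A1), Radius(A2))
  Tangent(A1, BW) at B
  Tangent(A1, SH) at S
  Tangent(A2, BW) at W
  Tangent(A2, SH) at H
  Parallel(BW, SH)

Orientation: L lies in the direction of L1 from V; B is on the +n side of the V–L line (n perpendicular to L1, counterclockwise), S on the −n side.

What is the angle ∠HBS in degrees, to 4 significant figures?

75.47°

Tangency of A1 to both parallel lines with radius 4.2 puts B and S at V ± 4.2·n: B = (4.104, 0.8947), S = (-4.104, -0.8947). Equal radii place W and H the same way about L: W = L + 4.2·n = (11.01, -30.76), H = L − 4.2·n = (2.799, -32.55). Then cos ∠HBS = BH·BS / (|BH||BS|), giving 75.47°.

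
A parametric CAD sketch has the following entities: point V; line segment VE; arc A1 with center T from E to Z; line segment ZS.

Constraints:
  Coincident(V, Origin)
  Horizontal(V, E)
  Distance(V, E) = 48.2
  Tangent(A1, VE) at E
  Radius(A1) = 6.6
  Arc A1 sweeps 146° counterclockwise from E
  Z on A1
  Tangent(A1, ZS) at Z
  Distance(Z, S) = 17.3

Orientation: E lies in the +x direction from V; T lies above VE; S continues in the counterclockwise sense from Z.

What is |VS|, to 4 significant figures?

43.39

V is at the origin; VE is horizontal with |VE| = 48.2 and E on the +x side, so E = (48.20, 0.000). Tangency of A1 to VE means the radius TE is perpendicular to VE, so T = E + (0, 6.6) = (48.20, 6.600). On A1, E sits at bearing -90° from T; a 146° counterclockwise sweep puts Z at bearing 56°, so Z = T + 6.6·(cos 56°, sin 56°) = (51.89, 12.07). A1 meets ZS tangentially, so TZ is at right angles to ZS, so ZS runs along (−sin 56°, cos 56°); with |ZS| = 17.3, S = (37.55, 21.75). Then |VS| = |S − V| = 43.39.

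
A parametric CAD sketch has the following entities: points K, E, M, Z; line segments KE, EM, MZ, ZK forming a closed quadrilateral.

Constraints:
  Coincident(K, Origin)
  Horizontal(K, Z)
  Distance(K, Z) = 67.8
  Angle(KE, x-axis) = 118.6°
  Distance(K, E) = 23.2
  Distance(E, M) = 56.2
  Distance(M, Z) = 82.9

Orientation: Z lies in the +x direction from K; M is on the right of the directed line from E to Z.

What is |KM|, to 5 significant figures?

36.368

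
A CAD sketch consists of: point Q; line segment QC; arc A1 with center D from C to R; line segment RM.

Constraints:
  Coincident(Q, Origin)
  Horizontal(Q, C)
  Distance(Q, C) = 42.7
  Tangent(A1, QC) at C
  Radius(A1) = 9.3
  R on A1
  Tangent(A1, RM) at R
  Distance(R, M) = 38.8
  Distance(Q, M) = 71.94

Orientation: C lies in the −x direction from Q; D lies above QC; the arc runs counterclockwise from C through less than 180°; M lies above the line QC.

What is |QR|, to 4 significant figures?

37.33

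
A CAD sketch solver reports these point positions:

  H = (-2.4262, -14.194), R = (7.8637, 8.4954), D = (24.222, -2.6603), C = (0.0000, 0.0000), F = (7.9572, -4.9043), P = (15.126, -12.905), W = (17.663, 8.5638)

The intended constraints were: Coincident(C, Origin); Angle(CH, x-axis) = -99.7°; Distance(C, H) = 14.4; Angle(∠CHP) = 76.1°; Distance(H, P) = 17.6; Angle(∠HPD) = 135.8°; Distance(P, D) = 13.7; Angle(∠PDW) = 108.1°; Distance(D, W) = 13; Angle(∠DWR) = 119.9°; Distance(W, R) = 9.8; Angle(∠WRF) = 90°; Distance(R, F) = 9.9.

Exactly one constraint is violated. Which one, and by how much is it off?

Distance(R, F) = 9.9 — off by 3.50.

C = (0.00, 0.00) ✓; CH at -99.70° ✓; |CH| = 14.40 ✓; ∠CHP = 76.10° ✓; |HP| = 17.60 ✓; ∠HPD = 135.8° ✓; |PD| = 13.70 ✓; ∠PDW = 108.1° ✓; |DW| = 13.00 ✓; ∠DWR = 119.9° ✓; |WR| = 9.800 ✓; ∠WRF = 90.00° ✓; |RF| = 13.40 ✗.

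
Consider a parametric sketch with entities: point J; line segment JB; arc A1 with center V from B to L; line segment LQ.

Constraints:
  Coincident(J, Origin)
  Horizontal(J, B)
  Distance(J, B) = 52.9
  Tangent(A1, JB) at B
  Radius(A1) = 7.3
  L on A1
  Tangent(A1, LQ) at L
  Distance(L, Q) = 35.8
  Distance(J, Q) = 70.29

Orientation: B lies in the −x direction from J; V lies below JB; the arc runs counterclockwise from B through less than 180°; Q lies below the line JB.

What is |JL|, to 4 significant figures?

60.70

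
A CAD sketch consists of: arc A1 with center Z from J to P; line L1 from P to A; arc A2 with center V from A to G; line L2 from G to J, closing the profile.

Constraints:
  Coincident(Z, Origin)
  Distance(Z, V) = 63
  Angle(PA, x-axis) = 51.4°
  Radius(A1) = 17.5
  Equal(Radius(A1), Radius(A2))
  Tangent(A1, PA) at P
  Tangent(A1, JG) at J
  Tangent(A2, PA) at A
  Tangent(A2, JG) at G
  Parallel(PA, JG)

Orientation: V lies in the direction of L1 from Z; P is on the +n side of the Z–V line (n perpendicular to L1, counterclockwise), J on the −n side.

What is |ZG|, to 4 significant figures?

65.39

The slot axis is L1's direction at 51.4°, so u = (cos 51.4°, sin 51.4°) = (0.6239, 0.7815) and n = (−sin 51.4°, cos 51.4°) = (-0.7815, 0.6239). Z is at the origin and V lies 63.0 along u from Z, so V = 63.0·u = (39.30, 49.24). Tangency of A1 to both parallel lines with radius 17.5 puts P and J at Z ± 17.5·n: P = (-13.68, 10.92), J = (13.68, -10.92). Equal radii place A and G the same way about V: A = V + 17.5·n = (25.63, 60.15), G = V − 17.5·n = (52.98, 38.32). Then |ZG| = |G − Z| = 65.39.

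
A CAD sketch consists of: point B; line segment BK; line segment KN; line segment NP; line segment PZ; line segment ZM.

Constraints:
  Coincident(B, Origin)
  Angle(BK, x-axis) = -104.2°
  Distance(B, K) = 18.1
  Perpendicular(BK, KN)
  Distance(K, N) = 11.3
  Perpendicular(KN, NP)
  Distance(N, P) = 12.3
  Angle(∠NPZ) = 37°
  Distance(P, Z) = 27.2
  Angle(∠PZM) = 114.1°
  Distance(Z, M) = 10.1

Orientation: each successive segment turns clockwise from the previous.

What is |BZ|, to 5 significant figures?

27.986

B is at the origin; BK runs at -104.2° with length 18.1, so K = (-4.4401, -17.547). BK is perpendicular to KN, so KN runs at 165.80°; with |KN| = 11.3, N = (-15.395, -14.775). KN ⟂ NP, so NP runs at 75.800°; with |NP| = 12.3, P = (-12.378, -2.8508). ∠NPZ = 37.0° gives PZ at -67.200° from the x-axis; with |PZ| = 27.2, Z = (-1.8371, -27.925). Then |BZ| = |Z − B| = 27.986.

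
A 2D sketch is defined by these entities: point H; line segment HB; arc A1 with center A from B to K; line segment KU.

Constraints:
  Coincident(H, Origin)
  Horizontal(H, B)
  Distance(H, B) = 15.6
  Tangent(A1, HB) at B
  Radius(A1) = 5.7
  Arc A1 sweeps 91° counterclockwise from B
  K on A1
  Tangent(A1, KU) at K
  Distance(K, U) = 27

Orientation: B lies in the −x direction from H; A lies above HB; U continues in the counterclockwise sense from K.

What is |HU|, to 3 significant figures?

34.4

H is at the origin; H and B share the same y with |HB| = 15.6 and B on the −x side, so B = (-15.6, 0.00). Tangency of A1 to HB means the radius AB is perpendicular to HB, so A = B + (0, 5.7) = (-15.6, 5.70). On A1, B sits at bearing -90° from A; a 91° counterclockwise sweep puts K at bearing 1°, so K = A + 5.7·(cos 1°, sin 1°) = (-9.90, 5.80). Tangency of A1 to KU means the radius AK is perpendicular to KU, so KU runs along (−sin 1°, cos 1°); with |KU| = 27.0, U = (-10.4, 32.8). Then |HU| = |U − H| = 34.4.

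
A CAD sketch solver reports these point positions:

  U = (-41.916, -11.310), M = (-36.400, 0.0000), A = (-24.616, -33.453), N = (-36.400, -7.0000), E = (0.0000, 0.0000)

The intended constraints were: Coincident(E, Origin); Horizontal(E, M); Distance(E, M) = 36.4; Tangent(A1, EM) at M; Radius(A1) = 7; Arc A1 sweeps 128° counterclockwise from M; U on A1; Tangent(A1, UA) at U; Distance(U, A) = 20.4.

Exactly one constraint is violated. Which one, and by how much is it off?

Distance(U, A) = 20.4 — off by 7.70.

E = (0.00, 0.00) ✓; E.y = 0.00, M.y = 0.00 ✓; |EM| = 36.40 ✓; ∠(NM, ME) = 90.00° ✓; |NM| = 7.000 ✓; bearing(N→U) − bearing(N→M) = 128.0° ✓; |NU| = 7.000 ✓; ∠(NU, UA) = 90.00° ✓; |UA| = 28.10 ✗.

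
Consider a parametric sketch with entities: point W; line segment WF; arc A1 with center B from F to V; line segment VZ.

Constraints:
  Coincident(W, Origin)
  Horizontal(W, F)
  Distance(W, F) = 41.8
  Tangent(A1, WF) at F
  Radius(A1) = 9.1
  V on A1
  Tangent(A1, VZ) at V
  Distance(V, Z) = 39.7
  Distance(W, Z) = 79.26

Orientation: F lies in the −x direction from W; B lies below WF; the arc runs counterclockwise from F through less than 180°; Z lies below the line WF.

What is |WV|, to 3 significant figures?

50.1

W is at the origin; WF is horizontal with |WF| = 41.8 and F on the −x side, so F = (-41.8, 0.00). Since A1 is tangent to WF there, BF ⟂ WF, so B = F + (0, -9.1) = (-41.8, -9.10). Since BV ⟂ VZ (tangency), |BZ| = √(9.1² + 39.7²) = 40.7 regardless of where V sits on A1. So Z lies on both circle(W, 79.26) and circle(B, 40.7); the below-WF intersection is Z = (-68.5, -39.8). V is the foot of the tangent from Z: V = (-49.8, -4.82).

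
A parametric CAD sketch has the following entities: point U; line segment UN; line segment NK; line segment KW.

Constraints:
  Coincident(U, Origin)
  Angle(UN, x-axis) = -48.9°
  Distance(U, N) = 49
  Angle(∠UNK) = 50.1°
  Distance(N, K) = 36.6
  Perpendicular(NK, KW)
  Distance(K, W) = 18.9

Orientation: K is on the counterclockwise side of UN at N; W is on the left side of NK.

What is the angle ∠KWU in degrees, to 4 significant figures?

164.5°

∠UNK = 50.1°, so NK runs at -48.9° + (180° − 50.1°) = 81.00° from the x-axis; with |NK| = 36.6, K = N + 36.6·(cos 81.00°, sin 81.00°) = (37.94, -0.7752). NK ⟂ KW; with |KW| = 18.9 on the left of NK, W = K + 18.9·(-0.9877, 0.1564) = (19.27, 2.181). Then cos ∠KWU = WK·WU / (|WK||WU|), giving 164.5°.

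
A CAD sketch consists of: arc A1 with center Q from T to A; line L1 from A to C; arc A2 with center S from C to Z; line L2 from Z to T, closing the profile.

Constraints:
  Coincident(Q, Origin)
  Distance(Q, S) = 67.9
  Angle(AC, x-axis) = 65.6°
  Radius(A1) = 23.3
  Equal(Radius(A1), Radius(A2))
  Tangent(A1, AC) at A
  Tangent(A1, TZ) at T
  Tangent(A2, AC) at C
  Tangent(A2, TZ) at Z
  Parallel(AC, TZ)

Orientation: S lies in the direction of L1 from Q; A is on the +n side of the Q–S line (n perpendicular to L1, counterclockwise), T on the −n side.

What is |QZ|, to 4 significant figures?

71.79

Tangency of A1 to both parallel lines with radius 23.3 puts A and T at Q ± 23.3·n: A = (-21.22, 9.625), T = (21.22, -9.625). Equal radii place C and Z the same way about S: C = S + 23.3·n = (6.831, 71.46), Z = S − 23.3·n = (49.27, 52.21). Then |QZ| = |Z − Q| = 71.79.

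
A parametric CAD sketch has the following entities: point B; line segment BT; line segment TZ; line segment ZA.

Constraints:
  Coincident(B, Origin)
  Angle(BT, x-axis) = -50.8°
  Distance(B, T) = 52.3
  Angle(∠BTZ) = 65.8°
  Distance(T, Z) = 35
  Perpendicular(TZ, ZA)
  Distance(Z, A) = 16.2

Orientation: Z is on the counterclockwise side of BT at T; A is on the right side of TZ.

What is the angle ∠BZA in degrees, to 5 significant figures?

164.13°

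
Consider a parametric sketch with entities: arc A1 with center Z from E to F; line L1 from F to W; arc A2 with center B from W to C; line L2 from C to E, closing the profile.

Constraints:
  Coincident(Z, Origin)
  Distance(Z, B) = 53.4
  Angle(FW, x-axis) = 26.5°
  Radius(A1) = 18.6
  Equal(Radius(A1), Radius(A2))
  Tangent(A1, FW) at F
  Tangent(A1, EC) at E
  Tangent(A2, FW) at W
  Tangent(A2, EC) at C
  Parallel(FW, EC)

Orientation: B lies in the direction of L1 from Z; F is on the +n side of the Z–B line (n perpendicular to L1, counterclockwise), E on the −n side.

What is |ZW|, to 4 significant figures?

56.55

The slot axis is L1's direction at 26.5°, so u = (cos 26.5°, sin 26.5°) = (0.8949, 0.4462) and n = (−sin 26.5°, cos 26.5°) = (-0.4462, 0.8949). Z is at the origin and B lies 53.4 along u from Z, so B = 53.4·u = (47.79, 23.83). Tangency of A1 to both parallel lines with radius 18.6 puts F and E at Z ± 18.6·n: F = (-8.299, 16.65), E = (8.299, -16.65). Equal radii place W and C the same way about B: W = B + 18.6·n = (39.49, 40.47), C = B − 18.6·n = (56.09, 7.181). Then |ZW| = |W − Z| = 56.55.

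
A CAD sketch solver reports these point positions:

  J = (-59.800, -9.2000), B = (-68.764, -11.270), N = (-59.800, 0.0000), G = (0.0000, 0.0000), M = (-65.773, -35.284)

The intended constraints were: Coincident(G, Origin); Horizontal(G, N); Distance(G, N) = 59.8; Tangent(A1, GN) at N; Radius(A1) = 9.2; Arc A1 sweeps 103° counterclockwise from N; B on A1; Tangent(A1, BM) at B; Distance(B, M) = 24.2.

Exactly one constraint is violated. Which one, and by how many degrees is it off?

Tangent(A1, BM) at B — off by 5.90°.

G = (0.00, 0.00) ✓; G.y = 0.00, N.y = 0.00 ✓; |GN| = 59.80 ✓; ∠(JN, NG) = 90.00° ✓; |JN| = 9.200 ✓; bearing(J→B) − bearing(J→N) = 103.0° ✓; |JB| = 9.200 ✓; ∠(JB, BM) = 95.90° ✗; |BM| = 24.20 ✓.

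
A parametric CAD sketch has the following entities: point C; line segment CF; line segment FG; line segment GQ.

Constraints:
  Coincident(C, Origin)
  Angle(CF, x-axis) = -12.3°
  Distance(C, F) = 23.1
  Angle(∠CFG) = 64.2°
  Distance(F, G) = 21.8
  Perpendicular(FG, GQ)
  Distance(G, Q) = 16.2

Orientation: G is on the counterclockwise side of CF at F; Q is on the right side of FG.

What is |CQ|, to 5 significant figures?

38.817

∠CFG = 64.2°, so FG runs at -12.3° + (180° − 64.2°) = 103.50° from the x-axis; with |FG| = 21.8, G = F + 21.8·(cos 103.50°, sin 103.50°) = (17.481, 16.277). FG is perpendicular to GQ; with |GQ| = 16.2 on the right of FG, Q = G + 16.2·(0.97237, 0.23345) = (33.233, 20.058). Then |CQ| = |Q − C| = 38.817.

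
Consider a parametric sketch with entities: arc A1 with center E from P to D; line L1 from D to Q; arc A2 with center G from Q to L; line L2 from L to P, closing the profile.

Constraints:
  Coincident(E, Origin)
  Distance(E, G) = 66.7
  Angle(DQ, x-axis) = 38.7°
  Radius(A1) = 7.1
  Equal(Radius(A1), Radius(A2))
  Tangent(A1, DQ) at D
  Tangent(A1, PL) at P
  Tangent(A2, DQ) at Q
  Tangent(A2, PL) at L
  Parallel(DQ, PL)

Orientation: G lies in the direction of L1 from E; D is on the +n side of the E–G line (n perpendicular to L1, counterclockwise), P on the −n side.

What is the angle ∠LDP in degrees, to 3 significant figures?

78.0°

Tangency of A1 to both parallel lines with radius 7.1 puts D and P at E ± 7.1·n: D = (-4.44, 5.54), P = (4.44, -5.54). Equal radii place Q and L the same way about G: Q = G + 7.1·n = (47.6, 47.2), L = G − 7.1·n = (56.5, 36.2). Then cos ∠LDP = DL·DP / (|DL||DP|), giving 78.0°.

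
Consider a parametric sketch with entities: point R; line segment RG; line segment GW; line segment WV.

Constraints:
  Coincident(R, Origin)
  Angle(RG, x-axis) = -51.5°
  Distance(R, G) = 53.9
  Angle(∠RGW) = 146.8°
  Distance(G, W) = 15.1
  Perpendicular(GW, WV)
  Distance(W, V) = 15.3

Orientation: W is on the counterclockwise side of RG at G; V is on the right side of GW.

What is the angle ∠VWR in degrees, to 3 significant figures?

116°

R is at the origin; RG runs at -51.5° with length 53.9, so G = 53.9·(cos -51.5°, sin -51.5°) = (33.6, -42.2). ∠RGW = 146.8°, so GW runs at -51.5° + (180° − 146.8°) = -18.3° from the x-axis; with |GW| = 15.1, W = G + 15.1·(cos -18.3°, sin -18.3°) = (47.9, -46.9). GW is perpendicular to WV; with |WV| = 15.3 on the right of GW, V = W + 15.3·(-0.314, -0.949) = (43.1, -61.5). Then cos ∠VWR = WV·WR / (|WV||WR|), giving 116°.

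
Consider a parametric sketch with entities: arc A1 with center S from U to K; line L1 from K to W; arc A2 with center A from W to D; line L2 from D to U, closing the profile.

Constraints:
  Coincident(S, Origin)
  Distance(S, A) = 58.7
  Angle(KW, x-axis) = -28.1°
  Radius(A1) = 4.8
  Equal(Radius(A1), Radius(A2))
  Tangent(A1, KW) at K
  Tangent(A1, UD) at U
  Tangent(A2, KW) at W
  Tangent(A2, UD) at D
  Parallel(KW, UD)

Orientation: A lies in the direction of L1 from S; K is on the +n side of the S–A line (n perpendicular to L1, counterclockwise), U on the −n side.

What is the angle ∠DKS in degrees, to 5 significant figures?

80.712°

The slot axis is L1's direction at -28.1°, so u = (cos -28.1°, sin -28.1°) = (0.88213, -0.47101) and n = (−sin -28.1°, cos -28.1°) = (0.47101, 0.88213). S is at the origin and A lies 58.7 along u from S, so A = 58.7·u = (51.781, -27.648). Tangency of A1 to both parallel lines with radius 4.8 puts K and U at S ± 4.8·n: K = (2.2609, 4.2342), U = (-2.2609, -4.2342). Equal radii place W and D the same way about A: W = A + 4.8·n = (54.042, -23.414), D = A − 4.8·n = (49.520, -31.883). Then cos ∠DKS = KD·KS / (|KD||KS|), giving 80.712°.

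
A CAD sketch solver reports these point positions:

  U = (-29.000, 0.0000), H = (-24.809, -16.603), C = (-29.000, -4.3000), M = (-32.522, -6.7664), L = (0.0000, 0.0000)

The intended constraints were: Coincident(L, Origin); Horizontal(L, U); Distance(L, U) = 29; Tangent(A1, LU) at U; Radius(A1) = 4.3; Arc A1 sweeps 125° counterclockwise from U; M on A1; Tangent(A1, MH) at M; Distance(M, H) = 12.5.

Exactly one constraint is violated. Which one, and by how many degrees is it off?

Tangent(A1, MH) at M — off by 3.10°.

L = (0.00, 0.00) ✓; L.y = 0.00, U.y = 0.00 ✓; |LU| = 29.00 ✓; ∠(CU, UL) = 90.00° ✓; |CU| = 4.300 ✓; bearing(C→M) − bearing(C→U) = 125.0° ✓; |CM| = 4.300 ✓; ∠(CM, MH) = 86.90° ✗; |MH| = 12.50 ✓.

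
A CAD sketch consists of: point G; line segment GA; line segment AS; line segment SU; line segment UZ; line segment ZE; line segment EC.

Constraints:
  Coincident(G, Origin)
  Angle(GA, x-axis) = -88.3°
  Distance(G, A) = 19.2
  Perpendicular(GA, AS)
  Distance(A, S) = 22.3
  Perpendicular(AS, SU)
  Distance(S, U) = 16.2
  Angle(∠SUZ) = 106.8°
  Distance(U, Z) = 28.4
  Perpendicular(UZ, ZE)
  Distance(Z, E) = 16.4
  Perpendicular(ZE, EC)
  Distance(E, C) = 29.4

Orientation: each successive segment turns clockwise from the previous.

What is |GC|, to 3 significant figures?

26.5

UZ ⟂ ZE, so ZE runs at -71.5°; with |ZE| = 16.4, E = (9.94, -10.2). The perpendicularity gives EC at right angles to ZE, so EC runs at -162°; with |EC| = 29.4, C = (-17.9, -19.5). Then |GC| = |C − G| = 26.5.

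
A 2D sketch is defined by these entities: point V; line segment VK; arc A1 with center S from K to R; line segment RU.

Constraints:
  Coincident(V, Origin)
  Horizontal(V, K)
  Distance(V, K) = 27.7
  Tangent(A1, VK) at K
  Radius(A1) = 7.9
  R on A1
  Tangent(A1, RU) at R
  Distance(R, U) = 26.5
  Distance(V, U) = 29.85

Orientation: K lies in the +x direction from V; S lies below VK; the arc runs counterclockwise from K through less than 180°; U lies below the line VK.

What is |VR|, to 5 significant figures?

21.056

Checks: |SK| = 7.900 ✓; |SR| = 7.900 ✓; ∠(SR, RU) = 90.00° ✓; |RU| = 26.50 ✓; |VU| = 29.85 ✓.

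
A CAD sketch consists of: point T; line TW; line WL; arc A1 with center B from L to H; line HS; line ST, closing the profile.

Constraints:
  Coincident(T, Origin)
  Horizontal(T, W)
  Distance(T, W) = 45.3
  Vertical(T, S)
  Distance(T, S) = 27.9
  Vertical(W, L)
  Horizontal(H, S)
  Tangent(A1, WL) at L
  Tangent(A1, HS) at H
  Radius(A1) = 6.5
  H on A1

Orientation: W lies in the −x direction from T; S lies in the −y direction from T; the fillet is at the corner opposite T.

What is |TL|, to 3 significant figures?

50.1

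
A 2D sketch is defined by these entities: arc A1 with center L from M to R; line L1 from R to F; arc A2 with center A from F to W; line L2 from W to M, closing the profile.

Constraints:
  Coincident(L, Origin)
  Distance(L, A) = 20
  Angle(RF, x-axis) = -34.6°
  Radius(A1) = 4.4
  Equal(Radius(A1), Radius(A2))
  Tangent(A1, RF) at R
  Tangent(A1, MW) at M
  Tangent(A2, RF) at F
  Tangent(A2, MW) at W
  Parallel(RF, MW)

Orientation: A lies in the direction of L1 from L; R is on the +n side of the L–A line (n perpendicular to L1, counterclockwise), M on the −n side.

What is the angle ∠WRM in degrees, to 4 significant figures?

66.25°

Tangency of A1 to both parallel lines with radius 4.4 puts R and M at L ± 4.4·n: R = (2.499, 3.622), M = (-2.499, -3.622). Equal radii place F and W the same way about A: F = A + 4.4·n = (18.96, -7.735), W = A − 4.4·n = (13.96, -14.98). Then cos ∠WRM = RW·RM / (|RW||RM|), giving 66.25°.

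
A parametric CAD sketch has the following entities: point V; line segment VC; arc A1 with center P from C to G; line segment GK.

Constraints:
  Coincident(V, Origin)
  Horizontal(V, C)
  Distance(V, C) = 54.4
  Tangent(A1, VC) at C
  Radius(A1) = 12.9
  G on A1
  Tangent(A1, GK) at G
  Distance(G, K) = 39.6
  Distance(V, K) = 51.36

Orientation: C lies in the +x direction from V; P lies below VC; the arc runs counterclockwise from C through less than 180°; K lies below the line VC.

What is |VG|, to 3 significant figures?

43.3

V is at the origin; V and C share the same y with |VC| = 54.4 and C on the +x side, so C = (54.4, 0.00). A1 meets VC tangentially, so PC is at right angles to VC, so P = C + (0, -12.9) = (54.4, -12.9). Since PG ⟂ GK (tangency), |PK| = √(12.9² + 39.6²) = 41.6 regardless of where G sits on A1. So K lies on both circle(V, 51.36) and circle(P, 41.6); the below-VC intersection is K = (26.6, -43.9). G is the foot of the tangent from K: G = (42.6, -7.69).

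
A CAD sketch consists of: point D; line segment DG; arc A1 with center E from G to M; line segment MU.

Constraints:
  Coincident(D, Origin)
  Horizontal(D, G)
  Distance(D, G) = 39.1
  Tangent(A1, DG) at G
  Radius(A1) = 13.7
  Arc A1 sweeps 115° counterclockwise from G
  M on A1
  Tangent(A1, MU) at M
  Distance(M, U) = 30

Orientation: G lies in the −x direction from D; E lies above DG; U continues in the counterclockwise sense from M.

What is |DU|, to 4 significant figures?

61.06

D is at the origin; DG is horizontal with |DG| = 39.1 and G on the −x side, so G = (-39.10, 0.000). Since A1 is tangent to DG there, EG ⟂ DG, so E = G + (0, 13.7) = (-39.10, 13.70). On A1, G sits at bearing -90° from E; a 115° counterclockwise sweep puts M at bearing 25°, so M = E + 13.7·(cos 25°, sin 25°) = (-26.68, 19.49). A1 meets MU tangentially, so EM is at right angles to MU, so MU runs along (−sin 25°, cos 25°); with |MU| = 30.0, U = (-39.36, 46.68). Then |DU| = |U − D| = 61.06.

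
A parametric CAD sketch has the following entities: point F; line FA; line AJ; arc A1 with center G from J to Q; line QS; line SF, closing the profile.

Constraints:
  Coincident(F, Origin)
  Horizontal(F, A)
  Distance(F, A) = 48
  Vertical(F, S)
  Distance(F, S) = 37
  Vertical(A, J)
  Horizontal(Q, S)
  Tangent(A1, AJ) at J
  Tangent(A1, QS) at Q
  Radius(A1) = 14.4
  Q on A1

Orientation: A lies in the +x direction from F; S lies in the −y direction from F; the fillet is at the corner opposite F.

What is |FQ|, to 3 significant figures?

50.0

The virtual corner opposite F is at (48.0, -37.0). The tangent condition forces GJ to be normal to AJ and A1 meets QS tangentially, so GQ is at right angles to QS, with radius 14.4, so the center G sits 14.4 in from both sides at G = (33.6, -22.6). That places the tangent points at J = (48.0, -22.6) on AJ and Q = (33.6, -37.0) on QS. Then |FQ| = |Q − F| = 50.0.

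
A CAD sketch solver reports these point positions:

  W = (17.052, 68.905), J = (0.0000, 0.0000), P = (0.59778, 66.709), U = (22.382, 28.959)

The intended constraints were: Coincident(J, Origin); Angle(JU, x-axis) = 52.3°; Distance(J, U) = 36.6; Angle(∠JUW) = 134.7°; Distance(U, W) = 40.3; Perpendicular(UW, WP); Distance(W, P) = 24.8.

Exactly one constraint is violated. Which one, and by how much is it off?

Distance(W, P) = 24.8 — off by 8.20.

J = (0.00, 0.00) ✓; JU at 52.30° ✓; |JU| = 36.60 ✓; ∠JUW = 134.7° ✓; |UW| = 40.30 ✓; ∠(UW, WP) = 90.00° ✓; |WP| = 16.60 ✗.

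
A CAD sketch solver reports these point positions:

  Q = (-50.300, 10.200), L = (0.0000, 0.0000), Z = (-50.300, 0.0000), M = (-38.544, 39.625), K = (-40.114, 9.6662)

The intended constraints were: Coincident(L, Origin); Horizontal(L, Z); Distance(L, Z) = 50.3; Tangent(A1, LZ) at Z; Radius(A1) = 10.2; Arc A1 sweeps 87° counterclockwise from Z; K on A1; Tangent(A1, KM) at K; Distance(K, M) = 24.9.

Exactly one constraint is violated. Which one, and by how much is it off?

Distance(K, M) = 24.9 — off by 5.10.

L = (0.00, 0.00) ✓; L.y = 0.00, Z.y = 0.00 ✓; |LZ| = 50.30 ✓; ∠(QZ, ZL) = 90.00° ✓; |QZ| = 10.20 ✓; bearing(Q→K) − bearing(Q→Z) = 87.00° ✓; |QK| = 10.20 ✓; ∠(QK, KM) = 90.00° ✓; |KM| = 30.00 ✗.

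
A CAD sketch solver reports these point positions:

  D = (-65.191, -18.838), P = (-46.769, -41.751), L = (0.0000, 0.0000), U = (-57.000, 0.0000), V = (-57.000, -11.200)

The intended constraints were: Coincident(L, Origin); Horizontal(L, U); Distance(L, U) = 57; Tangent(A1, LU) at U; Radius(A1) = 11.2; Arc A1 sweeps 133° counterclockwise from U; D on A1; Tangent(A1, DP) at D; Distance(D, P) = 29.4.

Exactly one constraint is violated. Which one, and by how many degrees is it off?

Tangent(A1, DP) at D — off by 4.20°.

L = (0.00, 0.00) ✓; L.y = 0.00, U.y = 0.00 ✓; |LU| = 57.00 ✓; ∠(VU, UL) = 90.00° ✓; |VU| = 11.20 ✓; bearing(V→D) − bearing(V→U) = 133.0° ✓; |VD| = 11.20 ✓; ∠(VD, DP) = 94.20° ✗; |DP| = 29.40 ✓.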